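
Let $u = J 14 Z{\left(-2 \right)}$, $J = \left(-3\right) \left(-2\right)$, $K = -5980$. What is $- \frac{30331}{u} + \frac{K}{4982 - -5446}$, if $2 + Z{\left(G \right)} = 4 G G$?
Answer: $- \frac{549871}{20856} \approx -26.365$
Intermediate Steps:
$Z{\left(G \right)} = -2 + 4 G^{2}$ ($Z{\left(G \right)} = -2 + 4 G G = -2 + 4 G^{2}$)
$J = 6$
$u = 1176$ ($u = 6 \cdot 14 \left(-2 + 4 \left(-2\right)^{2}\right) = 84 \left(-2 + 4 \cdot 4\right) = 84 \left(-2 + 16\right) = 84 \cdot 14 = 1176$)
$- \frac{30331}{u} + \frac{K}{4982 - -5446} = - \frac{30331}{1176} - \frac{5980}{4982 - -5446} = \left(-30331\right) \frac{1}{1176} - \frac{5980}{4982 + 5446} = - \frac{619}{24} - \frac{5980}{10428} = - \frac{619}{24} - \frac{1495}{2607} = - \frac{549871}{20856}$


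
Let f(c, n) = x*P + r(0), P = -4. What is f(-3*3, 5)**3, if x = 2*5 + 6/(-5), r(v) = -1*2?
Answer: -6434856/125 ≈ -51479.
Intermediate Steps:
r(v) = -2
x = 44/5 (x = 10 + 6*(-1/5) = 10 - 6/5 = 44/5 ≈ 8.8000)
f(c, n) = -186/5 (f(c, n) = (44/5)*(-4) - 2 = -176/5 - 2 = -186/5)
f(-3*3, 5)**3 = (-186/5)**3 = -6434856/125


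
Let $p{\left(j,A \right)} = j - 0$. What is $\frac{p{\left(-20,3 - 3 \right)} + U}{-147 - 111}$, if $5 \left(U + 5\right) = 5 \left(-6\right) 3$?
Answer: $\frac{1}{6} \approx 0.16667$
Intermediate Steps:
$U = -23$ ($U = -5 + \frac{5 \left(-6\right) 3}{5} = -5 + \frac{\left(-30\right) 3}{5} = -5 + \frac{1}{5} \left(-90\right) = -5 - 18 = -23$)
$p{\left(j,A \right)} = j$ ($p{\left(j,A \right)} = j + 0 = j$)
$\frac{p{\left(-20,3 - 3 \right)} + U}{-147 - 111} = \frac{-20 - 23}{-147 - 111} = - \frac{43}{-258} = \left(-43\right) \left(- \frac{1}{258}\right) = \frac{1}{6}$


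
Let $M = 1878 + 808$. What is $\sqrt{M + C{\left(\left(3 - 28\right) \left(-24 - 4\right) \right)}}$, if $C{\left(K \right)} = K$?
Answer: $\sqrt{3386} \approx 58.189$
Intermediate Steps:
$M = 2686$
$\sqrt{M + C{\left(\left(3 - 28\right) \left(-24 - 4\right) \right)}} = \sqrt{2686 + \left(3 - 28\right) \left(-24 - 4\right)} = \sqrt{2686 - -700} = \sqrt{2686 + 700} = \sqrt{3386}$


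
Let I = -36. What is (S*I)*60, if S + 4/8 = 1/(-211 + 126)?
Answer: 18792/17 ≈ 1105.4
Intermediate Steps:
S = -87/170 (S = -½ + 1/(-211 + 126) = -½ + 1/(-85) = -½ - 1/85 = -87/170 ≈ -0.51176)
(S*I)*60 = -87/170*(-36)*60 = (1566/85)*60 = 18792/17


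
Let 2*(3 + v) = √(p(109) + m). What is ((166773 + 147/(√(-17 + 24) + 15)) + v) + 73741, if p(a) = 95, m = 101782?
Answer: 52433603/218 + √101877/2 - 147*√7/218 ≈ 2.4068e+5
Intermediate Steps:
v = -3 + √101877/2 (v = -3 + √(95 + 101782)/2 = -3 + √101877/2 ≈ 156.59)
((166773 + 147/(√(-17 + 24) + 15)) + v) + 73741 = ((166773 + 147/(√(-17 + 24) + 15)) + (-3 + √101877/2)) + 73741 = ((166773 + 147/(√7 + 15)) + (-3 + √101877/2)) + 73741 = ((166773 + 147/(15 + √7)) + (-3 + √101877/2)) + 73741 = (166770 + √101877/2 + 147/(15 + √7)) + 73741 = 240511 + √101877/2 + 147/(15 + √7)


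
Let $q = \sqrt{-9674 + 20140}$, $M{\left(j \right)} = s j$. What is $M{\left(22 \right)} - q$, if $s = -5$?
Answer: $-110 - \sqrt{10466} \approx -212.3$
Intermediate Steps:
$M{\left(j \right)} = - 5 j$
$q = \sqrt{10466} \approx 102.3$
$M{\left(22 \right)} - q = \left(-5\right) 22 - \sqrt{10466} = -110 - \sqrt{10466}$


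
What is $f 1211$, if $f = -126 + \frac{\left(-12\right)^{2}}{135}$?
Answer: $- \frac{2269414}{15} \approx -1.5129 \cdot 10^{5}$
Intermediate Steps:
$f = - \frac{1874}{15}$ ($f = -126 + 144 \cdot \frac{1}{135} = -126 + \frac{16}{15} = - \frac{1874}{15} \approx -124.93$)
$f 1211 = \left(- \frac{1874}{15}\right) 1211 = - \frac{2269414}{15}$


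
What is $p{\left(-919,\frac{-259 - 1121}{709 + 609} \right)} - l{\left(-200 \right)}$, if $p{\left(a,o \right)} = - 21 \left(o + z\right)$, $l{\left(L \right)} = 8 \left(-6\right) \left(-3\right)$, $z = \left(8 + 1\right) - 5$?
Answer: $- \frac{135762}{659} \approx -206.01$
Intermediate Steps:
$z = 4$ ($z = 9 - 5 = 4$)
$l{\left(L \right)} = 144$ ($l{\left(L \right)} = \left(-48\right) \left(-3\right) = 144$)
$p{\left(a,o \right)} = -84 - 21 o$ ($p{\left(a,o \right)} = - 21 \left(o + 4\right) = - 21 \left(4 + o\right) = -84 - 21 o$)
$p{\left(-919,\frac{-259 - 1121}{709 + 609} \right)} - l{\left(-200 \right)} = \left(-84 - 21 \frac{-259 - 1121}{709 + 609}\right) - 144 = \left(-84 - 21 \left(- \frac{1380}{1318}\right)\right) - 144 = \left(-84 - 21 \left(\left(-1380\right) \frac{1}{1318}\right)\right) - 144 = \left(-84 - - \frac{14490}{659}\right) - 144 = \left(-84 + \frac{14490}{659}\right) - 144 = - \frac{40866}{659} - 144 = - \frac{135762}{659}$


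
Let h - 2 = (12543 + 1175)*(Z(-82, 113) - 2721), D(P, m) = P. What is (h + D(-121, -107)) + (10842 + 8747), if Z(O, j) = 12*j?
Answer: -18705600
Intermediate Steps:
h = -18725068 (h = 2 + (12543 + 1175)*(12*113 - 2721) = 2 + 13718*(1356 - 2721) = 2 + 13718*(-1365) = 2 - 18725070 = -18725068)
(h + D(-121, -107)) + (10842 + 8747) = (-18725068 - 121) + (10842 + 8747) = -18725189 + 19589 = -18705600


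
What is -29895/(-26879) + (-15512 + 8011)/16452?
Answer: 290213161/442213308 ≈ 0.65627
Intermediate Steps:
-29895/(-26879) + (-15512 + 8011)/16452 = -29895*(-1/26879) - 7501*1/16452 = 29895/26879 - 7501/16452 = 290213161/442213308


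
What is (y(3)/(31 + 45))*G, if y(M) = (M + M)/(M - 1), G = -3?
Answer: -9/76 ≈ -0.11842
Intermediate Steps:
y(M) = 2*M/(-1 + M) (y(M) = (2*M)/(-1 + M) = 2*M/(-1 + M))
(y(3)/(31 + 45))*G = ((2*3/(-1 + 3))/(31 + 45))*(-3) = ((2*3/2)/76)*(-3) = ((2*3*(½))/76)*(-3) = ((1/76)*3)*(-3) = (3/76)*(-3) = -9/76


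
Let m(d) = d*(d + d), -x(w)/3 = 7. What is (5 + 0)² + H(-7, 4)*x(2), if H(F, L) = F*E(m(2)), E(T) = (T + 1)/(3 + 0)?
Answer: 466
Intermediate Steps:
x(w) = -21 (x(w) = -3*7 = -21)
m(d) = 2*d² (m(d) = d*(2*d) = 2*d²)
E(T) = ⅓ + T/3 (E(T) = (1 + T)/3 = (1 + T)*(⅓) = ⅓ + T/3)
H(F, L) = 3*F (H(F, L) = F*(⅓ + (2*2²)/3) = F*(⅓ + (2*4)/3) = F*(⅓ + (⅓)*8) = F*(⅓ + 8/3) = F*3 = 3*F)
(5 + 0)² + H(-7, 4)*x(2) = (5 + 0)² + (3*(-7))*(-21) = 5² - 21*(-21) = 25 + 441 = 466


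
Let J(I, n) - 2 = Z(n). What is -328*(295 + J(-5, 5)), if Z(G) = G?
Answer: -99056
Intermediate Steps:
J(I, n) = 2 + n
-328*(295 + J(-5, 5)) = -328*(295 + (2 + 5)) = -328*(295 + 7) = -328*302 = -99056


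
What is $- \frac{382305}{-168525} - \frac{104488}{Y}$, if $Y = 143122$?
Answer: $\frac{176701981}{114855405} \approx 1.5385$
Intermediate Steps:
$- \frac{382305}{-168525} - \frac{104488}{Y} = - \frac{382305}{-168525} - \frac{104488}{143122} = \left(-382305\right) \left(- \frac{1}{168525}\right) - \frac{52244}{71561} = \frac{3641}{1605} - \frac{52244}{71561} = \frac{176701981}{114855405}$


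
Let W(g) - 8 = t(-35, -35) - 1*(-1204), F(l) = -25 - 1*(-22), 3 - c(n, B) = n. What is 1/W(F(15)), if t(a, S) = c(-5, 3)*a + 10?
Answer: 1/942 ≈ 0.0010616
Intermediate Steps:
c(n, B) = 3 - n
F(l) = -3 (F(l) = -25 + 22 = -3)
t(a, S) = 10 + 8*a (t(a, S) = (3 - 1*(-5))*a + 10 = (3 + 5)*a + 10 = 8*a + 10 = 10 + 8*a)
W(g) = 942 (W(g) = 8 + ((10 + 8*(-35)) - 1*(-1204)) = 8 + ((10 - 280) + 1204) = 8 + (-270 + 1204) = 8 + 934 = 942)
1/W(F(15)) = 1/942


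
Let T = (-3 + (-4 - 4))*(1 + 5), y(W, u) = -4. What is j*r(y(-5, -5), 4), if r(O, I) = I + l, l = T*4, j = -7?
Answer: 1820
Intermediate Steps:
T = -66 (T = (-3 - 8)*6 = -11*6 = -66)
l = -264 (l = -66*4 = -264)
r(O, I) = -264 + I (r(O, I) = I - 264 = -264 + I)
j*r(y(-5, -5), 4) = -7*(-264 + 4) = -7*(-260) = 1820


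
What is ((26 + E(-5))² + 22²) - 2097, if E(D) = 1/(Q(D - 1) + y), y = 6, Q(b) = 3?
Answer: -75428/81 ≈ -931.21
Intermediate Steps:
E(D) = ⅑ (E(D) = 1/(3 + 6) = 1/9 = ⅑)
((26 + E(-5))² + 22²) - 2097 = ((26 + ⅑)² + 22²) - 2097 = ((235/9)² + 484) - 2097 = (55225/81 + 484) - 2097 = 94429/81 - 2097 = -75428/81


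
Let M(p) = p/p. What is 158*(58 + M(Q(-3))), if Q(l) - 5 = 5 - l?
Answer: 9322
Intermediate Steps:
Q(l) = 10 - l (Q(l) = 5 + (5 - l) = 10 - l)
M(p) = 1
158*(58 + M(Q(-3))) = 158*(58 + 1) = 158*59 = 9322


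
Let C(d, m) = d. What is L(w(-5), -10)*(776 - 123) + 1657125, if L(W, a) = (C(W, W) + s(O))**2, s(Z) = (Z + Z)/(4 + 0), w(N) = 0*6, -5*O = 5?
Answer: 6629153/4 ≈ 1.6573e+6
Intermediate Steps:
O = -1 (O = -1/5*5 = -1)
w(N) = 0
s(Z) = Z/2 (s(Z) = (2*Z)/4 = (2*Z)*(1/4) = Z/2)
L(W, a) = (-1/2 + W)**2 (L(W, a) = (W + (1/2)*(-1))**2 = (W - 1/2)**2 = (-1/2 + W)**2)
L(w(-5), -10)*(776 - 123) + 1657125 = ((-1 + 2*0)**2/4)*(776 - 123) + 1657125 = ((-1 + 0)**2/4)*653 + 1657125 = ((1/4)*(-1)**2)*653 + 1657125 = ((1/4)*1)*653 + 1657125 = (1/4)*653 + 1657125 = 653/4 + 1657125 = 6629153/4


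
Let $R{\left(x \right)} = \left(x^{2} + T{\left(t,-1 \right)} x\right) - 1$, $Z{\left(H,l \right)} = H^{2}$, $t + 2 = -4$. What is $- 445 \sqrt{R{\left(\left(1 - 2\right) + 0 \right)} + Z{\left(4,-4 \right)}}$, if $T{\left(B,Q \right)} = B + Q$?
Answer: $- 445 \sqrt{23} \approx -2134.1$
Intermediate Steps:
$t = -6$ ($t = -2 - 4 = -6$)
$R{\left(x \right)} = -1 + x^{2} - 7 x$ ($R{\left(x \right)} = \left(x^{2} + \left(-6 - 1\right) x\right) - 1 = \left(x^{2} - 7 x\right) - 1 = -1 + x^{2} - 7 x$)
$- 445 \sqrt{R{\left(\left(1 - 2\right) + 0 \right)} + Z{\left(4,-4 \right)}} = - 445 \sqrt{\left(-1 + \left(\left(1 - 2\right) + 0\right)^{2} - 7 \left(\left(1 - 2\right) + 0\right)\right) + 4^{2}} = - 445 \sqrt{\left(-1 + \left(-1 + 0\right)^{2} - 7 \left(-1 + 0\right)\right) + 16} = - 445 \sqrt{\left(-1 + \left(-1\right)^{2} - -7\right) + 16} = - 445 \sqrt{\left(-1 + 1 + 7\right) + 16} = - 445 \sqrt{7 + 16} = - 445 \sqrt{23}$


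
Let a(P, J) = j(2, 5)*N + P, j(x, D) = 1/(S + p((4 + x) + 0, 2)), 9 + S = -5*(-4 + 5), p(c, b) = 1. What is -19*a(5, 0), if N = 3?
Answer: -1178/13 ≈ -90.615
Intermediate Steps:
S = -14 (S = -9 - 5*(-4 + 5) = -9 - 5*1 = -9 - 5 = -14)
j(x, D) = -1/13 (j(x, D) = 1/(-14 + 1) = 1/(-13) = -1/13)
a(P, J) = -3/13 + P (a(P, J) = -1/13*3 + P = -3/13 + P)
-19*a(5, 0) = -19*(-3/13 + 5) = -19*62/13 = -1178/13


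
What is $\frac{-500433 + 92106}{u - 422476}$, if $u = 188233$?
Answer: $\frac{136109}{78081} \approx 1.7432$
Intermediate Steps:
$\frac{-500433 + 92106}{u - 422476} = \frac{-500433 + 92106}{188233 - 422476} = - \frac{408327}{-234243} = \left(-408327\right) \left(- \frac{1}{234243}\right) = \frac{136109}{78081}$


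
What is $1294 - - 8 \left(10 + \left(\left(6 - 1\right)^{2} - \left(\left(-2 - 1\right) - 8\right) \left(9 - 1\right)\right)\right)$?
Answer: $2278$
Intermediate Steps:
$1294 - - 8 \left(10 + \left(\left(6 - 1\right)^{2} - \left(\left(-2 - 1\right) - 8\right) \left(9 - 1\right)\right)\right) = 1294 - - 8 \left(10 - \left(-25 + \left(-3 - 8\right) 8\right)\right) = 1294 - - 8 \left(10 - \left(-25 - 88\right)\right) = 1294 - - 8 \left(10 + \left(25 - -88\right)\right) = 1294 - - 8 \left(10 + \left(25 + 88\right)\right) = 1294 - - 8 \left(10 + 113\right) = 1294 - \left(-8\right) 123 = 1294 - -984 = 1294 + 984 = 2278$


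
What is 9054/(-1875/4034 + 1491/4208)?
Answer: -25615383648/312551 ≈ -81956.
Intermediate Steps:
9054/(-1875/4034 + 1491/4208) = 9054/(-937653/8487536) = 9054*(-8487536/937653) = -25615383648/312551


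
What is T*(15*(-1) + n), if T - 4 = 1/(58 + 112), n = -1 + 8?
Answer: -2724/85 ≈ -32.047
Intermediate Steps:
n = 7
T = 681/170 (T = 4 + 1/(58 + 112) = 4 + 1/170 = 681/170 ≈ 4.0059)
T*(15*(-1) + n) = 681*(15*(-1) + 7)/170 = 681*(-15 + 7)/170 = (681/170)*(-8) = -2724/85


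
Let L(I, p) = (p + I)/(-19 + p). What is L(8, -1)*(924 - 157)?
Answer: -5369/20 ≈ -268.45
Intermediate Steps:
L(I, p) = (I + p)/(-19 + p)
L(8, -1)*(924 - 157) = ((8 - 1)/(-19 - 1))*(924 - 157) = (7/(-20))*767 = -1/20*7*767 = -7/20*767 = -5369/20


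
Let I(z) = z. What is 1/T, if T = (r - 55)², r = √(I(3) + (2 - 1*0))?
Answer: (55 - √5)⁻² ≈ 0.00035919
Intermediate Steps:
r = √5 (r = √(3 + (2 - 1*0)) = √(3 + (2 + 0)) = √(3 + 2) = √5 ≈ 2.2361)
T = (-55 + √5)² (T = (√5 - 55)² = (-55 + √5)² ≈ 2784.0)
1/T = 1/((55 - √5)²) = (55 - √5)⁻²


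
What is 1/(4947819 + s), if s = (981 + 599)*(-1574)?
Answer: 1/2460899 ≈ 4.0636e-7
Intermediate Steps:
s = -2486920 (s = 1580*(-1574) = -2486920)
1/(4947819 + s) = 1/(4947819 - 2486920) = 1/2460899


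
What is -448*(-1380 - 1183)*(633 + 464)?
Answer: 1259601728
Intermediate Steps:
-448*(-1380 - 1183)*(633 + 464) = -(-1148224)*1097 = -448*(-2811611) = 1259601728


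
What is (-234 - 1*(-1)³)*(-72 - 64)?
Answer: 31688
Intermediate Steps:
(-234 - 1*(-1)³)*(-72 - 64) = (-234 - 1*(-1))*(-136) = (-234 + 1)*(-136) = -233*(-136) = 31688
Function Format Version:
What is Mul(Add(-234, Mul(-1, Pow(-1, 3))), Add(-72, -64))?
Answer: 31688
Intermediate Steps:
Mul(Add(-234, Mul(-1, Pow(-1, 3))), Add(-72, -64)) = Mul(Add(-234, Mul(-1, -1)), -136) = Mul(Add(-234, 1), -136) = Mul(-233, -136) = 31688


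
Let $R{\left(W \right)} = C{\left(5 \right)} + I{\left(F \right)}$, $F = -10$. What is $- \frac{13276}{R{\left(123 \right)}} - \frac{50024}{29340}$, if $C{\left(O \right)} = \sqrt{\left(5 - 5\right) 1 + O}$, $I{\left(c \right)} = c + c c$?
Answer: $- \frac{1773077494}{11875365} + \frac{13276 \sqrt{5}}{8095} \approx -145.64$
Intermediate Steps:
$I{\left(c \right)} = c + c^{2}$
$C{\left(O \right)} = \sqrt{O}$ ($C{\left(O \right)} = \sqrt{0 \cdot 1 + O} = \sqrt{0 + O} = \sqrt{O}$)
$R{\left(W \right)} = 90 + \sqrt{5}$ ($R{\left(W \right)} = \sqrt{5} - 10 \left(1 - 10\right) = \sqrt{5} - -90 = \sqrt{5} + 90 = 90 + \sqrt{5}$)
$- \frac{13276}{R{\left(123 \right)}} - \frac{50024}{29340} = - \frac{13276}{90 + \sqrt{5}} - \frac{50024}{29340} = - \frac{13276}{90 + \sqrt{5}} - \frac{12506}{7335} = - \frac{12506}{7335} - \frac{13276}{90 + \sqrt{5}}$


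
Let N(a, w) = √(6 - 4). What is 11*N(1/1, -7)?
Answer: 11*√2 ≈ 15.556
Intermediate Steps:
N(a, w) = √2
11*N(1/1, -7) = 11*√2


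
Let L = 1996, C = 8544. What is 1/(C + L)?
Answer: 1/10540 ≈ 9.4877e-5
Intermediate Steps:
1/(C + L) = 1/(8544 + 1996) = 1/10540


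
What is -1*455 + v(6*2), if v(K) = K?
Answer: -443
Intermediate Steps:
-1*455 + v(6*2) = -1*455 + 6*2 = -455 + 12 = -443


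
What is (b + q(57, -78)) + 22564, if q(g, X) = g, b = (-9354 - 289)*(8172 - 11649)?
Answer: 33551332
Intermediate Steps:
b = 33528711 (b = -9643*(-3477) = 33528711)
(b + q(57, -78)) + 22564 = (33528711 + 57) + 22564 = 33528768 + 22564 = 33551332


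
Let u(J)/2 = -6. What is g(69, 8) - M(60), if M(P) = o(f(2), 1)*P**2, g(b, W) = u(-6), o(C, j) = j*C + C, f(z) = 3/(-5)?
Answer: 4308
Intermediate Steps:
f(z) = -3/5 (f(z) = 3*(-1/5) = -3/5)
u(J) = -12 (u(J) = 2*(-6) = -12)
o(C, j) = C + C*j (o(C, j) = C*j + C = C + C*j)
g(b, W) = -12
M(P) = -6*P**2/5 (M(P) = (-3*(1 + 1)/5)*P**2 = (-3/5*2)*P**2 = -6*P**2/5)
g(69, 8) - M(60) = -12 - (-6)*60**2/5 = -12 - (-6)*3600/5 = -12 - 1*(-4320) = -12 + 4320 = 4308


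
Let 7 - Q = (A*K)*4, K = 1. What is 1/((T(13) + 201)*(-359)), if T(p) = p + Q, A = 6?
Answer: -1/70723 ≈ -1.4140e-5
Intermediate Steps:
Q = -17 (Q = 7 - 6*1*4 = 7 - 6*4 = 7 - 1*24 = 7 - 24 = -17)
T(p) = -17 + p (T(p) = p - 17 = -17 + p)
1/((T(13) + 201)*(-359)) = 1/(((-17 + 13) + 201)*(-359)) = 1/((-4 + 201)*(-359)) = 1/(197*(-359)) = 1/(-70723) = -1/70723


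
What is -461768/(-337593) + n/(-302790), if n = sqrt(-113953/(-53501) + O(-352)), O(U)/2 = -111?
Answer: 461768/337593 - I*sqrt(12843809281)/2314223970 ≈ 1.3678 - 4.8971e-5*I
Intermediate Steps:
O(U) = -222 (O(U) = 2*(-111) = -222)
n = I*sqrt(12843809281)/7643 (n = sqrt(-113953/(-53501) - 222) = sqrt(-113953*(-1/53501) - 222) = sqrt(16279/7643 - 222) = sqrt(-1680467/7643) = I*sqrt(12843809281)/7643 ≈ 14.828*I)
-461768/(-337593) + n/(-302790) = -461768/(-337593) + (I*sqrt(12843809281)/7643)/(-302790) = -461768*(-1/337593) + (I*sqrt(12843809281)/7643)*(-1/302790) = 461768/337593 - I*sqrt(12843809281)/2314223970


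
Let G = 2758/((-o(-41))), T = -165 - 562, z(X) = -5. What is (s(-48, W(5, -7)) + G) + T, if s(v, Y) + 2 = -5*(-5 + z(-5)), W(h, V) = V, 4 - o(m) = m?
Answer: -33313/45 ≈ -740.29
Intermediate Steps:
o(m) = 4 - m
s(v, Y) = 48 (s(v, Y) = -2 - 5*(-5 - 5) = -2 - 5*(-10) = -2 + 50 = 48)
T = -727
G = -2758/45 (G = 2758/((-(4 - 1*(-41)))) = 2758/((-(4 + 41))) = 2758/((-1*45)) = 2758/(-45) = 2758*(-1/45) = -2758/45 ≈ -61.289)
(s(-48, W(5, -7)) + G) + T = (48 - 2758/45) - 727 = -598/45 - 727 = -33313/45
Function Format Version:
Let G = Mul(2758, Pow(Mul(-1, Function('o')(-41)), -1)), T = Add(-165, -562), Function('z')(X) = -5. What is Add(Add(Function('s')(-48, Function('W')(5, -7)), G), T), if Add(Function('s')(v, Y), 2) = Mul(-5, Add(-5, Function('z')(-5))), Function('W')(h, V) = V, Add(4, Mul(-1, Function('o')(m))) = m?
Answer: Rational(-33313, 45) ≈ -740.29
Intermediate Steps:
Function('o')(m) = Add(4, Mul(-1, m))
Function('s')(v, Y) = 48 (Function('s')(v, Y) = Add(-2, Mul(-5, Add(-5, -5))) = Add(-2, Mul(-5, -10)) = Add(-2, 50) = 48)
T = -727
G = Rational(-2758, 45) (G = Mul(2758, Pow(Mul(-1, Add(4, Mul(-1, -41))), -1)) = Mul(2758, Pow(Mul(-1, Add(4, 41)), -1)) = Mul(2758, Pow(Mul(-1, 45), -1)) = Mul(2758, Pow(-45, -1)) = Mul(2758, Rational(-1, 45)) = Rational(-2758, 45) ≈ -61.289)
Add(Add(Function('s')(-48, Function('W')(5, -7)), G), T) = Add(Add(48, Rational(-2758, 45)), -727) = Add(Rational(-598, 45), -727) = Rational(-33313, 45)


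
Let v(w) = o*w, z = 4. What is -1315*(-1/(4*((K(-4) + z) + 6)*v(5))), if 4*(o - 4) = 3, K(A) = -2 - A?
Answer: 263/228 ≈ 1.1535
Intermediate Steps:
o = 19/4 (o = 4 + (1/4)*3 = 4 + 3/4 = 19/4 ≈ 4.7500)
v(w) = 19*w/4
-1315*(-1/(4*((K(-4) + z) + 6)*v(5))) = -1315*(-1/(95*(((-2 - 1*(-4)) + 4) + 6))) = -1315*(-1/(95*(((-2 + 4) + 4) + 6))) = -1315*(-1/(95*((2 + 4) + 6))) = -1315*(-1/(95*(6 + 6))) = -1315/((-95*12)) = -1315/(-1140) = -1315*(-1/1140) = 263/228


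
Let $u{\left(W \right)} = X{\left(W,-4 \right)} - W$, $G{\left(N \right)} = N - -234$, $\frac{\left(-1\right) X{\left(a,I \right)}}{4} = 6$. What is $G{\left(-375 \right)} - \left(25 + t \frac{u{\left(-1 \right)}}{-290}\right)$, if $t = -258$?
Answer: $- \frac{21103}{145} \approx -145.54$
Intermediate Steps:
$X{\left(a,I \right)} = -24$ ($X{\left(a,I \right)} = \left(-4\right) 6 = -24$)
$G{\left(N \right)} = 234 + N$ ($G{\left(N \right)} = N + 234 = 234 + N$)
$u{\left(W \right)} = -24 - W$
$G{\left(-375 \right)} - \left(25 + t \frac{u{\left(-1 \right)}}{-290}\right) = \left(234 - 375\right) - \left(25 - 258 \frac{-24 - -1}{-290}\right) = -141 - \left(25 - 258 \left(-24 + 1\right) \left(- \frac{1}{290}\right)\right) = -141 - \left(25 - 258 \left(\left(-23\right) \left(- \frac{1}{290}\right)\right)\right) = -141 - \left(25 - \frac{2967}{145}\right) = -141 - \frac{658}{145} = - \frac{21103}{145}$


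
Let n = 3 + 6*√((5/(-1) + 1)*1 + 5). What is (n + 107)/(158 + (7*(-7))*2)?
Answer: 29/15 ≈ 1.9333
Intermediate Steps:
n = 9 (n = 3 + 6*√((5*(-1) + 1)*1 + 5) = 3 + 6*√((-5 + 1)*1 + 5) = 3 + 6*√(-4*1 + 5) = 3 + 6*√(-4 + 5) = 3 + 6*√1 = 3 + 6*1 = 3 + 6 = 9)
(n + 107)/(158 + (7*(-7))*2) = (9 + 107)/(158 + (7*(-7))*2) = 116/(158 - 49*2) = 116/(158 - 98) = 116/60 = 116*(1/60) = 29/15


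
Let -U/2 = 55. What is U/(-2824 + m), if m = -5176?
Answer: 11/800 ≈ 0.013750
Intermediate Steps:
U = -110 (U = -2*55 = -110)
U/(-2824 + m) = -110/(-2824 - 5176) = -110/(-8000) = -1/8000*(-110) = 11/800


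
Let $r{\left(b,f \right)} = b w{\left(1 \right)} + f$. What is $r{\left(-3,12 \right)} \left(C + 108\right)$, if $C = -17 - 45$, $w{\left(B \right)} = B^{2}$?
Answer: $414$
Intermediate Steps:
$C = -62$ ($C = -17 - 45 = -62$)
$r{\left(b,f \right)} = b + f$ ($r{\left(b,f \right)} = b 1^{2} + f = b 1 + f = b + f$)
$r{\left(-3,12 \right)} \left(C + 108\right) = \left(-3 + 12\right) \left(-62 + 108\right) = 9 \cdot 46 = 414$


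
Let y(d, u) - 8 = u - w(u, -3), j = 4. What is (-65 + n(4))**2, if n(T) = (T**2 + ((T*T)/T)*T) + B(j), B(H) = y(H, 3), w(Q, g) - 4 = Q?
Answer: 841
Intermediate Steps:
w(Q, g) = 4 + Q
y(d, u) = 4 (y(d, u) = 8 + (u - (4 + u)) = 8 + (u + (-4 - u)) = 8 - 4 = 4)
B(H) = 4
n(T) = 4 + 2*T**2 (n(T) = (T**2 + ((T*T)/T)*T) + 4 = (T**2 + (T**2/T)*T) + 4 = (T**2 + T*T) + 4 = (T**2 + T**2) + 4 = 2*T**2 + 4 = 4 + 2*T**2)
(-65 + n(4))**2 = (-65 + (4 + 2*4**2))**2 = (-65 + (4 + 2*16))**2 = (-65 + (4 + 32))**2 = (-65 + 36)**2 = (-29)**2 = 841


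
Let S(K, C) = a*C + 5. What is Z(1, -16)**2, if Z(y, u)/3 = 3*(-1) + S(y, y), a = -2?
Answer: 0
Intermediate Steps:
S(K, C) = 5 - 2*C (S(K, C) = -2*C + 5 = 5 - 2*C)
Z(y, u) = 6 - 6*y (Z(y, u) = 3*(3*(-1) + (5 - 2*y)) = 3*(-3 + (5 - 2*y)) = 3*(2 - 2*y) = 6 - 6*y)
Z(1, -16)**2 = (6 - 6*1)**2 = (6 - 6)**2 = 0**2 = 0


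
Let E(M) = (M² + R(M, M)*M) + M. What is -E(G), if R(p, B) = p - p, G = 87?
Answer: -7656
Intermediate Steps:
R(p, B) = 0
E(M) = M + M² (E(M) = (M² + 0*M) + M = (M² + 0) + M = M² + M = M + M²)
-E(G) = -87*(1 + 87) = -87*88 = -1*7656 = -7656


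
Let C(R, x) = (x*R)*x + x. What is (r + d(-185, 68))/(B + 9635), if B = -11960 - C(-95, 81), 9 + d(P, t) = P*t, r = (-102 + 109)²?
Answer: -4180/206963 ≈ -0.020197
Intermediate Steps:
r = 49 (r = 7² = 49)
C(R, x) = x + R*x² (C(R, x) = (R*x)*x + x = R*x² + x = x + R*x²)
d(P, t) = -9 + P*t
B = 611254 (B = -11960 - 81*(1 - 95*81) = -11960 - 81*(1 - 7695) = -11960 - 81*(-7694) = -11960 - 1*(-623214) = -11960 + 623214 = 611254)
(r + d(-185, 68))/(B + 9635) = (49 + (-9 - 185*68))/(611254 + 9635) = (49 + (-9 - 12580))/620889 = (49 - 12589)*(1/620889) = -12540*1/620889 = -4180/206963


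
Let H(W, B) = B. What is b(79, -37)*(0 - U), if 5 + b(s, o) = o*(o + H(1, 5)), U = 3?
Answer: -3537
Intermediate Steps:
b(s, o) = -5 + o*(5 + o) (b(s, o) = -5 + o*(o + 5) = -5 + o*(5 + o))
b(79, -37)*(0 - U) = (-5 + (-37)² + 5*(-37))*(0 - 1*3) = (-5 + 1369 - 185)*(0 - 3) = 1179*(-3) = -3537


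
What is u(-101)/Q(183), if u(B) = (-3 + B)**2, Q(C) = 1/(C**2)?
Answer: 362217024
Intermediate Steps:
Q(C) = C**(-2)
u(-101)/Q(183) = (-3 - 101)**2/(183**(-2)) = (-104)**2/(1/33489) = 10816*33489 = 362217024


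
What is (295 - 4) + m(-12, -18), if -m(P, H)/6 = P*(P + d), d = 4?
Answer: -285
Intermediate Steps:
m(P, H) = -6*P*(4 + P) (m(P, H) = -6*P*(P + 4) = -6*P*(4 + P))
(295 - 4) + m(-12, -18) = (295 - 4) - 6*(-12)*(4 - 12) = 291 - 6*(-12)*(-8) = 291 - 576 = -285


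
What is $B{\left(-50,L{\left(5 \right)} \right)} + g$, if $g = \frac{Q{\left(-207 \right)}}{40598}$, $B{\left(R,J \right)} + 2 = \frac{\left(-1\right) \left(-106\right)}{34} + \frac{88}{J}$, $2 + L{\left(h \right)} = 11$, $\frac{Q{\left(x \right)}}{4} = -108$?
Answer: $\frac{33805385}{3105747} \approx 10.885$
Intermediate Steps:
$Q{\left(x \right)} = -432$ ($Q{\left(x \right)} = 4 \left(-108\right) = -432$)
$L{\left(h \right)} = 9$ ($L{\left(h \right)} = -2 + 11 = 9$)
$B{\left(R,J \right)} = \frac{19}{17} + \frac{88}{J}$ ($B{\left(R,J \right)} = -2 + \left(\frac{\left(-1\right) \left(-106\right)}{34} + \frac{88}{J}\right) = -2 + \left(106 \cdot \frac{1}{34} + \frac{88}{J}\right) = -2 + \left(\frac{53}{17} + \frac{88}{J}\right) = \frac{19}{17} + \frac{88}{J}$)
$g = - \frac{216}{20299}$ ($g = - \frac{432}{40598} = \left(-432\right) \frac{1}{40598} = - \frac{216}{20299} \approx -0.010641$)
$B{\left(-50,L{\left(5 \right)} \right)} + g = \left(\frac{19}{17} + \frac{88}{9}\right) - \frac{216}{20299} = \frac{1667}{153} - \frac{216}{20299} = \frac{33805385}{3105747}$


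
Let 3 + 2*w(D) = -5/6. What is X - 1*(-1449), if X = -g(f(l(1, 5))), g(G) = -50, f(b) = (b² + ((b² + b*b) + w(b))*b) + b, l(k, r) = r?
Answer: 1499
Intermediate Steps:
w(D) = -23/12 (w(D) = -3/2 + (-5/6)/2 = -3/2 + (-5*⅙)/2 = -3/2 + (½)*(-⅚) = -3/2 - 5/12 = -23/12)
f(b) = b + b² + b*(-23/12 + 2*b²) (f(b) = (b² + ((b² + b*b) - 23/12)*b) + b = (b² + ((b² + b²) - 23/12)*b) + b = (b² + (2*b² - 23/12)*b) + b = (b² + (-23/12 + 2*b²)*b) + b = (b² + b*(-23/12 + 2*b²)) + b = b + b² + b*(-23/12 + 2*b²))
X = 50 (X = -1*(-50) = 50)
X - 1*(-1449) = 50 - 1*(-1449) = 50 + 1449 = 1499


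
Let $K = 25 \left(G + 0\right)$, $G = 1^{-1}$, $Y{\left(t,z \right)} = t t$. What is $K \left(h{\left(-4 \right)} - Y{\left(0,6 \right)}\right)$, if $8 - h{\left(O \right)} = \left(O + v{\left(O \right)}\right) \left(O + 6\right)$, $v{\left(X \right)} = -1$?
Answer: $450$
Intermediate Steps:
$h{\left(O \right)} = 8 - \left(-1 + O\right) \left(6 + O\right)$ ($h{\left(O \right)} = 8 - \left(O - 1\right) \left(O + 6\right) = 8 - \left(-1 + O\right) \left(6 + O\right)$)
$Y{\left(t,z \right)} = t^{2}$
$G = 1$
$K = 25$ ($K = 25 \left(1 + 0\right) = 25 \cdot 1 = 25$)
$K \left(h{\left(-4 \right)} - Y{\left(0,6 \right)}\right) = 25 \left(\left(14 - \left(-4\right)^{2} - -20\right) - 0^{2}\right) = 25 \left(\left(14 - 16 + 20\right) - 0\right) = 25 \left(\left(14 - 16 + 20\right) + 0\right) = 25 \left(18 + 0\right) = 25 \cdot 18 = 450$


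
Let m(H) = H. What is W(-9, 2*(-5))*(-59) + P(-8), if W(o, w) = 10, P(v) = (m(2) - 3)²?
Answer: -589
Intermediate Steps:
P(v) = 1 (P(v) = (2 - 3)² = (-1)² = 1)
W(-9, 2*(-5))*(-59) + P(-8) = 10*(-59) + 1 = -590 + 1 = -589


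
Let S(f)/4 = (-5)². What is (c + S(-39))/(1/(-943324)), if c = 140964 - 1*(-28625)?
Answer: -160071706236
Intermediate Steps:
c = 169589 (c = 140964 + 28625 = 169589)
S(f) = 100 (S(f) = 4*(-5)² = 4*25 = 100)
(c + S(-39))/(1/(-943324)) = (169589 + 100)/(1/(-943324)) = 169689/(-1/943324) = 169689*(-943324) = -160071706236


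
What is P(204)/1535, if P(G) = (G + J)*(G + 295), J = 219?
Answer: 211077/1535 ≈ 137.51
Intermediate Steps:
P(G) = (219 + G)*(295 + G) (P(G) = (G + 219)*(G + 295) = (219 + G)*(295 + G))
P(204)/1535 = (64605 + 204² + 514*204)/1535 = (64605 + 41616 + 104856)*(1/1535) = 211077*(1/1535) = 211077/1535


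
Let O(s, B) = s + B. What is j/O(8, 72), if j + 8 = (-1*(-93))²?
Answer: 8641/80 ≈ 108.01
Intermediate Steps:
j = 8641 (j = -8 + (-1*(-93))² = -8 + 93² = -8 + 8649 = 8641)
O(s, B) = B + s
j/O(8, 72) = 8641/(72 + 8) = 8641/80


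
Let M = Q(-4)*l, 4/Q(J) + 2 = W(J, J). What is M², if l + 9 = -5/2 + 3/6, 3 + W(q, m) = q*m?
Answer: 16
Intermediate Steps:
W(q, m) = -3 + m*q (W(q, m) = -3 + q*m = -3 + m*q)
Q(J) = 4/(-5 + J²) (Q(J) = 4/(-2 + (-3 + J*J)) = 4/(-2 + (-3 + J²)) = 4/(-5 + J²))
l = -11 (l = -9 + (-5/2 + 3/6) = -9 + (-5*½ + 3*(⅙)) = -9 + (-5/2 + ½) = -9 - 2 = -11)
M = -4 (M = (4/(-5 + (-4)²))*(-11) = (4/(-5 + 16))*(-11) = (4/11)*(-11) = -4)
M² = (-4)² = 16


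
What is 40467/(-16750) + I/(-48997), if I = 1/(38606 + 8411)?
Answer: -93223502116933/38586840145750 ≈ -2.4159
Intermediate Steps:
I = 1/47017 ≈ 2.1269e-5
40467/(-16750) + I/(-48997) = 40467/(-16750) + (1/47017)/(-48997) = 40467*(-1/16750) + (1/47017)*(-1/48997) = -40467/16750 - 1/2303691949 = -93223502116933/38586840145750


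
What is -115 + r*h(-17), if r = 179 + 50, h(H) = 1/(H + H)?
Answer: -4139/34 ≈ -121.74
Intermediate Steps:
h(H) = 1/(2*H)
r = 229
-115 + r*h(-17) = -115 + 229*((½)/(-17)) = -115 + 229*((½)*(-1/17)) = -115 + 229*(-1/34) = -115 - 229/34 = -4139/34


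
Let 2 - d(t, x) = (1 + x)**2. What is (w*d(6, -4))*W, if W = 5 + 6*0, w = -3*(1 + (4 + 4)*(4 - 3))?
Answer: 945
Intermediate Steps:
d(t, x) = 2 - (1 + x)**2
w = -27 (w = -3*(1 + 8*1) = -3*(1 + 8) = -3*9 = -27)
W = 5 (W = 5 + 0 = 5)
(w*d(6, -4))*W = -27*(2 - (1 - 4)**2)*5 = -27*(2 - 1*(-3)**2)*5 = -27*(2 - 1*9)*5 = -27*(2 - 9)*5 = -27*(-7)*5 = 189*5 = 945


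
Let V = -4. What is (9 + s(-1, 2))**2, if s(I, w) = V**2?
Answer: 625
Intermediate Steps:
s(I, w) = 16 (s(I, w) = (-4)**2 = 16)
(9 + s(-1, 2))**2 = (9 + 16)**2 = 25**2 = 625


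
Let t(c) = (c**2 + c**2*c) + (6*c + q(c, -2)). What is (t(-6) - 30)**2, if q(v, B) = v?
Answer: 63504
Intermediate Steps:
t(c) = c**2 + c**3 + 7*c (t(c) = (c**2 + c**2*c) + (6*c + c) = (c**2 + c**3) + 7*c = c**2 + c**3 + 7*c)
(t(-6) - 30)**2 = (-6*(7 - 6 + (-6)**2) - 30)**2 = (-6*(7 - 6 + 36) - 30)**2 = (-6*37 - 30)**2 = (-222 - 30)**2 = (-252)**2 = 63504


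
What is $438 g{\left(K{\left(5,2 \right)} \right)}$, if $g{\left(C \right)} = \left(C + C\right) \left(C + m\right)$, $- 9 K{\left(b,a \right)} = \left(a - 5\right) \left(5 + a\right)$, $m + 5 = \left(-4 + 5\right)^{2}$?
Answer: $- \frac{10220}{3} \approx -3406.7$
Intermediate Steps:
$m = -4$ ($m = -5 + \left(-4 + 5\right)^{2} = -5 + 1^{2} = -5 + 1 = -4$)
$K{\left(b,a \right)} = - \frac{\left(-5 + a\right) \left(5 + a\right)}{9}$ ($K{\left(b,a \right)} = - \frac{\left(a - 5\right) \left(5 + a\right)}{9} = - \frac{\left(-5 + a\right) \left(5 + a\right)}{9}$)
$g{\left(C \right)} = 2 C \left(-4 + C\right)$ ($g{\left(C \right)} = \left(C + C\right) \left(C - 4\right) = 2 C \left(-4 + C\right)$)
$438 g{\left(K{\left(5,2 \right)} \right)} = 438 \cdot 2 \left(\frac{25}{9} - \frac{2^{2}}{9}\right) \left(-4 + \left(\frac{25}{9} - \frac{2^{2}}{9}\right)\right) = 438 \cdot 2 \left(\frac{25}{9} - \frac{4}{9}\right) \left(-4 + \left(\frac{25}{9} - \frac{4}{9}\right)\right) = 438 \cdot 2 \cdot \frac{7}{3} \left(-4 + \frac{7}{3}\right) = 438 \cdot 2 \cdot \frac{7}{3} \left(- \frac{5}{3}\right) = 438 \left(- \frac{70}{9}\right) = - \frac{10220}{3}$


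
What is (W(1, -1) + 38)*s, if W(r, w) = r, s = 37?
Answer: 1443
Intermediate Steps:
(W(1, -1) + 38)*s = (1 + 38)*37 = 39*37 = 1443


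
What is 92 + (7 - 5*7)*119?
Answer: -3240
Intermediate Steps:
92 + (7 - 5*7)*119 = 92 + (7 - 35)*119 = 92 - 28*119 = 92 - 3332 = -3240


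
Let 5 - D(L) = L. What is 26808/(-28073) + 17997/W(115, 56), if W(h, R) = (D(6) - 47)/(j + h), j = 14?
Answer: -21725309511/449168 ≈ -48368.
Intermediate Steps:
D(L) = 5 - L
W(h, R) = -48/(14 + h) (W(h, R) = ((5 - 1*6) - 47)/(14 + h) = ((5 - 6) - 47)/(14 + h) = (-1 - 47)/(14 + h) = -48/(14 + h))
26808/(-28073) + 17997/W(115, 56) = 26808/(-28073) + 17997/((-48/(14 + 115))) = 26808*(-1/28073) + 17997/((-48/129)) = -26808/28073 + 17997/((-48*1/129)) = -26808/28073 + 17997/(-16/43) = -26808/28073 + 17997*(-43/16) = -26808/28073 - 773871/16 = -21725309511/449168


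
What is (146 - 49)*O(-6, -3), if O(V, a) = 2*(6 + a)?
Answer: 582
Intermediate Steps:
O(V, a) = 12 + 2*a
(146 - 49)*O(-6, -3) = (146 - 49)*(12 + 2*(-3)) = 97*(12 - 6) = 97*6 = 582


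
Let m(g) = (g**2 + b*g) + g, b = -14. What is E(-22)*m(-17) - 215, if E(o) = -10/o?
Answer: 185/11 ≈ 16.818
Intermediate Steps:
m(g) = g**2 - 13*g (m(g) = (g**2 - 14*g) + g = g**2 - 13*g)
E(-22)*m(-17) - 215 = (-10/(-22))*(-17*(-13 - 17)) - 215 = (-10*(-1/22))*(-17*(-30)) - 215 = (5/11)*510 - 215 = 2550/11 - 215 = 185/11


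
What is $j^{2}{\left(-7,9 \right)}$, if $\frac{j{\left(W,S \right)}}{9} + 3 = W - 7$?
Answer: $23409$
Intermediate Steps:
$j{\left(W,S \right)} = -90 + 9 W$ ($j{\left(W,S \right)} = -27 + 9 \left(W - 7\right) = -27 + 9 \left(-7 + W\right) = -27 + \left(-63 + 9 W\right) = -90 + 9 W$)
$j^{2}{\left(-7,9 \right)} = \left(-90 + 9 \left(-7\right)\right)^{2} = \left(-90 - 63\right)^{2} = \left(-153\right)^{2} = 23409$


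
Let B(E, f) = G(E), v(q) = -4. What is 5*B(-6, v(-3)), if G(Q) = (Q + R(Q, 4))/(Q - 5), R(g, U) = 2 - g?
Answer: -10/11 ≈ -0.90909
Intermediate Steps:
G(Q) = 2/(-5 + Q) (G(Q) = (Q + (2 - Q))/(Q - 5) = 2/(-5 + Q))
B(E, f) = 2/(-5 + E)
5*B(-6, v(-3)) = 5*(2/(-5 - 6)) = 5*(2/(-11)) = 5*(2*(-1/11)) = 5*(-2/11) = -10/11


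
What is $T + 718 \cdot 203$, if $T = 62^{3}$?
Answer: $384082$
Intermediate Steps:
$T = 238328$
$T + 718 \cdot 203 = 238328 + 718 \cdot 203 = 238328 + 145754 = 384082$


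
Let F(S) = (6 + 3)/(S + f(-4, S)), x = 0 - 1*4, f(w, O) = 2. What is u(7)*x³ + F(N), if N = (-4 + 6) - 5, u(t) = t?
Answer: -457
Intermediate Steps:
N = -3 (N = 2 - 5 = -3)
x = -4 (x = 0 - 4 = -4)
F(S) = 9/(2 + S) (F(S) = (6 + 3)/(S + 2) = 9/(2 + S))
u(7)*x³ + F(N) = 7*(-4)³ + 9/(2 - 3) = 7*(-64) + 9/(-1) = -448 + 9*(-1) = -448 - 9 = -457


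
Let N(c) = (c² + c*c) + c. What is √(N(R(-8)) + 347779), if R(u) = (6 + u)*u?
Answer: √348307 ≈ 590.18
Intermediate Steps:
R(u) = u*(6 + u)
N(c) = c + 2*c² (N(c) = (c² + c²) + c = 2*c² + c = c + 2*c²)
√(N(R(-8)) + 347779) = √((-8*(6 - 8))*(1 + 2*(-8*(6 - 8))) + 347779) = √((-8*(-2))*(1 + 2*(-8*(-2))) + 347779) = √(16*(1 + 2*16) + 347779) = √(16*(1 + 32) + 347779) = √(16*33 + 347779) = √(528 + 347779) = √348307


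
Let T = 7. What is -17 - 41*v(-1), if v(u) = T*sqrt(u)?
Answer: -17 - 287*I ≈ -17.0 - 287.0*I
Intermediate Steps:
v(u) = 7*sqrt(u)
-17 - 41*v(-1) = -17 - 287*sqrt(-1) = -17 - 287*I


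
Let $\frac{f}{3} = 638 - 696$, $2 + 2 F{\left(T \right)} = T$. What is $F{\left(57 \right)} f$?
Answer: $-4785$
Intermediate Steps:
$F{\left(T \right)} = -1 + \frac{T}{2}$
$f = -174$ ($f = 3 \left(638 - 696\right) = 3 \left(-58\right) = -174$)
$F{\left(57 \right)} f = \left(-1 + \frac{1}{2} \cdot 57\right) \left(-174\right) = \left(-1 + \frac{57}{2}\right) \left(-174\right) = \frac{55}{2} \left(-174\right) = -4785$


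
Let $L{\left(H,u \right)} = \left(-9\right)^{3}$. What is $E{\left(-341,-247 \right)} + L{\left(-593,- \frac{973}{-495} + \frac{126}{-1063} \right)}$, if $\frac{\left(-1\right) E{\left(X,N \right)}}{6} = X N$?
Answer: $-506091$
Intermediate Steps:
$E{\left(X,N \right)} = - 6 N X$ ($E{\left(X,N \right)} = - 6 X N = - 6 N X$)
$L{\left(H,u \right)} = -729$
$E{\left(-341,-247 \right)} + L{\left(-593,- \frac{973}{-495} + \frac{126}{-1063} \right)} = \left(-6\right) \left(-247\right) \left(-341\right) - 729 = -505362 - 729 = -506091$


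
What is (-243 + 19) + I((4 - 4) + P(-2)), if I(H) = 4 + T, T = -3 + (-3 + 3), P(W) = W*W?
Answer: -223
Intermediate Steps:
P(W) = W²
T = -3 (T = -3 + 0 = -3)
I(H) = 1 (I(H) = 4 - 3 = 1)
(-243 + 19) + I((4 - 4) + P(-2)) = (-243 + 19) + 1 = -224 + 1 = -223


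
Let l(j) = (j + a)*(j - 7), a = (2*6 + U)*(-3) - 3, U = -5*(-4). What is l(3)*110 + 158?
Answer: 42398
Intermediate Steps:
U = 20
a = -99 (a = (2*6 + 20)*(-3) - 3 = (12 + 20)*(-3) - 3 = 32*(-3) - 3 = -96 - 3 = -99)
l(j) = (-99 + j)*(-7 + j) (l(j) = (j - 99)*(j - 7) = (-99 + j)*(-7 + j))
l(3)*110 + 158 = (693 + 3² - 106*3)*110 + 158 = (693 + 9 - 318)*110 + 158 = 384*110 + 158 = 42240 + 158 = 42398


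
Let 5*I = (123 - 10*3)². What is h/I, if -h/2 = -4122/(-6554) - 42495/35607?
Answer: 219566960/336400372737 ≈ 0.00065270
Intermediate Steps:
h = 43913392/38894713 (h = -2*(-4122/(-6554) - 42495/35607) = -2*(-4122*(-1/6554) - 42495*1/35607) = -2*(2061/3277 - 14165/11869) = -2*(-21956696/38894713) = 43913392/38894713 ≈ 1.1290)
I = 8649/5 (I = (123 - 10*3)²/5 = (123 - 30)²/5 = (⅕)*93² = (⅕)*8649 = 8649/5 ≈ 1729.8)
h/I = 43913392/(38894713*(8649/5)) = (43913392/38894713)*(5/8649) = 219566960/336400372737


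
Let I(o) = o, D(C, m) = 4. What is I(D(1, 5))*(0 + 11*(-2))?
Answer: -88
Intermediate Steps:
I(D(1, 5))*(0 + 11*(-2)) = 4*(0 + 11*(-2)) = 4*(0 - 22) = 4*(-22) = -88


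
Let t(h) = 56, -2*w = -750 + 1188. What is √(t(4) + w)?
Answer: I*√163 ≈ 12.767*I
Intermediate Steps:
w = -219 (w = -(-750 + 1188)/2 = -½*438 = -219)
√(t(4) + w) = √(56 - 219) = √(-163) = I*√163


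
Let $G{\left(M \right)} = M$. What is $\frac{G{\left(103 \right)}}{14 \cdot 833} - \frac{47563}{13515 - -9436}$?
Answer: $- \frac{552315753}{267654562} \approx -2.0635$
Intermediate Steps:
$\frac{G{\left(103 \right)}}{14 \cdot 833} - \frac{47563}{13515 - -9436} = \frac{103}{14 \cdot 833} - \frac{47563}{13515 - -9436} = \frac{103}{11662} - \frac{47563}{13515 + 9436} = 103 \cdot \frac{1}{11662} - \frac{47563}{22951} = \frac{103}{11662} - \frac{47563}{22951} = - \frac{552315753}{267654562}$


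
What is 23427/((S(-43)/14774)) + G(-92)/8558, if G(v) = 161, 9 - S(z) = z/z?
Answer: 740503410793/17116 ≈ 4.3264e+7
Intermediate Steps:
S(z) = 8 (S(z) = 9 - z/z = 9 - 1*1 = 9 - 1 = 8)
23427/((S(-43)/14774)) + G(-92)/8558 = 23427/((8/14774)) + 161/8558 = 23427/((8*(1/14774))) + 161*(1/8558) = 23427/(4/7387) + 161/8558 = 23427*(7387/4) + 161/8558 = 173055249/4 + 161/8558 = 740503410793/17116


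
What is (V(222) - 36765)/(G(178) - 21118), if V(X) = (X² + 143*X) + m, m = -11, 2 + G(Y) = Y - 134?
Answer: -22127/10538 ≈ -2.0997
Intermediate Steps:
G(Y) = -136 + Y (G(Y) = -2 + (Y - 134) = -2 + (-134 + Y) = -136 + Y)
V(X) = -11 + X² + 143*X (V(X) = (X² + 143*X) - 11 = -11 + X² + 143*X)
(V(222) - 36765)/(G(178) - 21118) = ((-11 + 222² + 143*222) - 36765)/((-136 + 178) - 21118) = ((-11 + 49284 + 31746) - 36765)/(42 - 21118) = (81019 - 36765)/(-21076) = 44254*(-1/21076) = -22127/10538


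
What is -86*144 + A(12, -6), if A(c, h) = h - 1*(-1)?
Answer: -12389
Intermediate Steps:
A(c, h) = 1 + h (A(c, h) = h + 1 = 1 + h)
-86*144 + A(12, -6) = -86*144 + (1 - 6) = -12384 - 5 = -12389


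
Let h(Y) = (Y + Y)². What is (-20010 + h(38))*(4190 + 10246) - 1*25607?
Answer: -205507631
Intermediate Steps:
h(Y) = 4*Y² (h(Y) = (2*Y)² = 4*Y²)
(-20010 + h(38))*(4190 + 10246) - 1*25607 = (-20010 + 4*38²)*(4190 + 10246) - 1*25607 = (-20010 + 4*1444)*14436 - 25607 = (-20010 + 5776)*14436 - 25607 = -14234*14436 - 25607 = -205482024 - 25607 = -205507631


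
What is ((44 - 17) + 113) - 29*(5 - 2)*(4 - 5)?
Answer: 227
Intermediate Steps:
((44 - 17) + 113) - 29*(5 - 2)*(4 - 5) = (27 + 113) - 87*(-1) = 140 - 29*(-3) = 140 + 87 = 227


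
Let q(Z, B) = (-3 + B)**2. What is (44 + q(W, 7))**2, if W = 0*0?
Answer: 3600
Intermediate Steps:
W = 0
(44 + q(W, 7))**2 = (44 + (-3 + 7)**2)**2 = (44 + 4**2)**2 = (44 + 16)**2 = 60**2 = 3600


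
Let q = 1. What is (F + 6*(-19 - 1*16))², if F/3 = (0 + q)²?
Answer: 42849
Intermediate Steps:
F = 3 (F = 3*(0 + 1)² = 3*1² = 3*1 = 3)
(F + 6*(-19 - 1*16))² = (3 + 6*(-19 - 1*16))² = (3 + 6*(-19 - 16))² = (3 + 6*(-35))² = (3 - 210)² = (-207)² = 42849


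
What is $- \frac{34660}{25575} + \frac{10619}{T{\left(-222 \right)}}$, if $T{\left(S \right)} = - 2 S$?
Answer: $\frac{153869}{6820} \approx 22.561$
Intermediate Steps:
$- \frac{34660}{25575} + \frac{10619}{T{\left(-222 \right)}} = - \frac{34660}{25575} + \frac{10619}{\left(-2\right) \left(-222\right)} = \left(-34660\right) \frac{1}{25575} + \frac{10619}{444} = - \frac{6932}{5115} + 10619 \cdot \frac{1}{444} = - \frac{6932}{5115} + \frac{287}{12} = \frac{153869}{6820}$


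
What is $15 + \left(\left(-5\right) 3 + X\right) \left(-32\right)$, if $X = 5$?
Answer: $335$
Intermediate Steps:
$15 + \left(\left(-5\right) 3 + X\right) \left(-32\right) = 15 + \left(\left(-5\right) 3 + 5\right) \left(-32\right) = 15 + \left(-15 + 5\right) \left(-32\right) = 15 - -320 = 15 + 320 = 335$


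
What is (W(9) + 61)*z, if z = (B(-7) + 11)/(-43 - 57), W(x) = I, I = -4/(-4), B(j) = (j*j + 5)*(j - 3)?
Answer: 16399/50 ≈ 327.98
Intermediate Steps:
B(j) = (-3 + j)*(5 + j²) (B(j) = (j² + 5)*(-3 + j) = (5 + j²)*(-3 + j) = (-3 + j)*(5 + j²))
I = 1 (I = -4*(-¼) = 1)
W(x) = 1
z = 529/100 (z = ((-15 + (-7)³ - 3*(-7)² + 5*(-7)) + 11)/(-43 - 57) = ((-15 - 343 - 3*49 - 35) + 11)/(-100) = ((-15 - 343 - 147 - 35) + 11)*(-1/100) = (-540 + 11)*(-1/100) = -529*(-1/100) = 529/100 ≈ 5.2900)
(W(9) + 61)*z = (1 + 61)*(529/100) = 62*(529/100) = 16399/50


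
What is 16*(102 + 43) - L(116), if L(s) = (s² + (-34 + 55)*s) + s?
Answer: -13688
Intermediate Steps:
L(s) = s² + 22*s (L(s) = (s² + 21*s) + s = s² + 22*s)
16*(102 + 43) - L(116) = 16*(102 + 43) - 116*(22 + 116) = 16*145 - 116*138 = 2320 - 1*16008 = 2320 - 16008 = -13688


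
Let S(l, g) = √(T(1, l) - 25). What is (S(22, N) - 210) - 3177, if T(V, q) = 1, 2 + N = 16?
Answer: -3387 + 2*I*√6 ≈ -3387.0 + 4.899*I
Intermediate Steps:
N = 14 (N = -2 + 16 = 14)
S(l, g) = 2*I*√6 (S(l, g) = √(1 - 25) = √(-24) = 2*I*√6)
(S(22, N) - 210) - 3177 = (2*I*√6 - 210) - 3177 = (-210 + 2*I*√6) - 3177 = -3387 + 2*I*√6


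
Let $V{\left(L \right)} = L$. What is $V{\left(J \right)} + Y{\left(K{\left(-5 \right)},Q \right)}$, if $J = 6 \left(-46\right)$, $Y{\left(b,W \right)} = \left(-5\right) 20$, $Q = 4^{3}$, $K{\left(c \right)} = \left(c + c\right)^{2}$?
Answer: $-376$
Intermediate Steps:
$K{\left(c \right)} = 4 c^{2}$ ($K{\left(c \right)} = \left(2 c\right)^{2} = 4 c^{2}$)
$Q = 64$
$Y{\left(b,W \right)} = -100$
$J = -276$
$V{\left(J \right)} + Y{\left(K{\left(-5 \right)},Q \right)} = -276 - 100 = -376$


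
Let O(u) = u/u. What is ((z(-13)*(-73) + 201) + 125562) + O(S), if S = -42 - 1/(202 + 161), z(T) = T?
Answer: 126713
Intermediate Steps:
S = -15247/363 (S = -42 - 1/363 = -15247/363 ≈ -42.003)
O(u) = 1
((z(-13)*(-73) + 201) + 125562) + O(S) = ((-13*(-73) + 201) + 125562) + 1 = ((949 + 201) + 125562) + 1 = (1150 + 125562) + 1 = 126712 + 1 = 126713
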